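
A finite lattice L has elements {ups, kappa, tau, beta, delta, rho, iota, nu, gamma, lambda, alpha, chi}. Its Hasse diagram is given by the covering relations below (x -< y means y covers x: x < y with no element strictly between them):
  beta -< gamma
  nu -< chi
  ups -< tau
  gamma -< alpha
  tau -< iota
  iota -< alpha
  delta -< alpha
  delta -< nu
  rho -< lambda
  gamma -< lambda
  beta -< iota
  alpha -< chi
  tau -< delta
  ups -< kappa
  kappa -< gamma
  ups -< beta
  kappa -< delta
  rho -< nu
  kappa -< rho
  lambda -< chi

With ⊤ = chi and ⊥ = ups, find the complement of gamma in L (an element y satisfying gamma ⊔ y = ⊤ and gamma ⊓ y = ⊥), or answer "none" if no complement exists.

none

For every candidate y, either gamma ∨ y ≠ chi or gamma ∧ y ≠ ups; no complement exists.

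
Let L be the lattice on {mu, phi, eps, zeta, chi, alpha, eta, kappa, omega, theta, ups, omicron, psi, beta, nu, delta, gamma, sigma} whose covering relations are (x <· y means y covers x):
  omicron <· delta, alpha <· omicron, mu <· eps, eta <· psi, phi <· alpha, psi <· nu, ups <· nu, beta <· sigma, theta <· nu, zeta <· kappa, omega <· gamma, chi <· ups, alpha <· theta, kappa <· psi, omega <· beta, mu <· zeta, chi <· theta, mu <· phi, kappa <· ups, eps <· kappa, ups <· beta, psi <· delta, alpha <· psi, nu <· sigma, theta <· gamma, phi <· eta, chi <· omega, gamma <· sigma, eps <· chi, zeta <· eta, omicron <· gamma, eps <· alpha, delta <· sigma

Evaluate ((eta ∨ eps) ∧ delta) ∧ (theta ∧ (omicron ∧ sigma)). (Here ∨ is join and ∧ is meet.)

eta ∨ eps = psi
psi ∧ delta = psi
omicron ∧ sigma = omicron
theta ∧ omicron = alpha
psi ∧ alpha = alpha

alpha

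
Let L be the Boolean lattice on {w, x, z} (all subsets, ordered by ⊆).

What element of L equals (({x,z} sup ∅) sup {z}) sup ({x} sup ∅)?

{x,z} ∨ ∅ = {x,z}
{x,z} ∨ {z} = {x,z}
{x} ∨ ∅ = {x}
{x,z} ∨ {x} = {x,z}

{x,z}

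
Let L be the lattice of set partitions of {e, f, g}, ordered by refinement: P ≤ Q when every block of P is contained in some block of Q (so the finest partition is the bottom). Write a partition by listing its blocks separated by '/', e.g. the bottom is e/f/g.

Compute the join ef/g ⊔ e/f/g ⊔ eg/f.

The join of ef/g, e/f/g, eg/f merges any blocks that overlap across the partitions, giving efg.

efg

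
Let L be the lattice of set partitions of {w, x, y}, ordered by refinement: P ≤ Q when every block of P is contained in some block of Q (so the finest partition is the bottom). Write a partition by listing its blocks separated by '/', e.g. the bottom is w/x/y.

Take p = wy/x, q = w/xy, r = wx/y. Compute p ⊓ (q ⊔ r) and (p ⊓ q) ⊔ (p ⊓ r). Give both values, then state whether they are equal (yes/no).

wy/x; w/x/y; no

q ⊔ r = wxy, so p ⊓ (q ⊔ r) = wy/x ⊓ wxy = wy/x.
p ⊓ q = w/x/y and p ⊓ r = w/x/y, so (p ⊓ q) ⊔ (p ⊓ r) = w/x/y ⊔ w/x/y = w/x/y.
Equal: no.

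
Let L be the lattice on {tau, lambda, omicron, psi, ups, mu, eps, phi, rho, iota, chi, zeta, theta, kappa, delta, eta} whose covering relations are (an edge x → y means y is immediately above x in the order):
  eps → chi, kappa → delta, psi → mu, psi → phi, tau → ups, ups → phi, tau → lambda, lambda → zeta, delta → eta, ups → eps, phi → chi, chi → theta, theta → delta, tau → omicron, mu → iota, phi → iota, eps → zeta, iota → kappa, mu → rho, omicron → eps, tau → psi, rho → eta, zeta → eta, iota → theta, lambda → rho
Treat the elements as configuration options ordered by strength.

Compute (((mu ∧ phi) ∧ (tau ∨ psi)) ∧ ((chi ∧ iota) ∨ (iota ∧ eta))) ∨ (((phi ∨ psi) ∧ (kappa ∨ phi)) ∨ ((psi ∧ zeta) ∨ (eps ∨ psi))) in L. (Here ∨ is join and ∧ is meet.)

chi

mu ∧ phi = psi
tau ∨ psi = psi
psi ∧ psi = psi
chi ∧ iota = phi
iota ∧ eta = iota
phi ∨ iota = iota
psi ∧ iota = psi
phi ∨ psi = phi
kappa ∨ phi = kappa
phi ∧ kappa = phi
psi ∧ zeta = tau
eps ∨ psi = chi
tau ∨ chi = chi
phi ∨ chi = chi
psi ∨ chi = chi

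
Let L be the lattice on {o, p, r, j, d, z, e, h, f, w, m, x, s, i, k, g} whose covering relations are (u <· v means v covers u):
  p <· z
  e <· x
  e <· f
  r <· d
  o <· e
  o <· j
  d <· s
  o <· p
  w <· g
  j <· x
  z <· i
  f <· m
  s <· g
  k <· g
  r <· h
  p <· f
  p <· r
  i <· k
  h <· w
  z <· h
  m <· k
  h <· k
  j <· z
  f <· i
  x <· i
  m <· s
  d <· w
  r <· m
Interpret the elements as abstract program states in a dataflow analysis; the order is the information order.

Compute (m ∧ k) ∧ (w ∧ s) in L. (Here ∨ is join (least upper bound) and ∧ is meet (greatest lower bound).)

r

m ∧ k = m
w ∧ s = d
m ∧ d = r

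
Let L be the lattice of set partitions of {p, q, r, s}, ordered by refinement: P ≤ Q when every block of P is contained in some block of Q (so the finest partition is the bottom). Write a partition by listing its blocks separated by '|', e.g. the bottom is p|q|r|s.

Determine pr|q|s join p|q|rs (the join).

prs|q

Common upper bounds of {pr|q|s, p|q|rs}: pqrs, prs|q.
The least among these is prs|q.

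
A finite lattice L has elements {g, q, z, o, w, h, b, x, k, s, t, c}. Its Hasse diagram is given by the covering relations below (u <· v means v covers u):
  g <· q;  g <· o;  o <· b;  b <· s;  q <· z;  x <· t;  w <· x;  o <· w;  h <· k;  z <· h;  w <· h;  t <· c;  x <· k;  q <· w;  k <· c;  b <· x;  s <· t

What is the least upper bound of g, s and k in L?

Common upper bounds of {g, s, k}: c.
The least among these is c.

c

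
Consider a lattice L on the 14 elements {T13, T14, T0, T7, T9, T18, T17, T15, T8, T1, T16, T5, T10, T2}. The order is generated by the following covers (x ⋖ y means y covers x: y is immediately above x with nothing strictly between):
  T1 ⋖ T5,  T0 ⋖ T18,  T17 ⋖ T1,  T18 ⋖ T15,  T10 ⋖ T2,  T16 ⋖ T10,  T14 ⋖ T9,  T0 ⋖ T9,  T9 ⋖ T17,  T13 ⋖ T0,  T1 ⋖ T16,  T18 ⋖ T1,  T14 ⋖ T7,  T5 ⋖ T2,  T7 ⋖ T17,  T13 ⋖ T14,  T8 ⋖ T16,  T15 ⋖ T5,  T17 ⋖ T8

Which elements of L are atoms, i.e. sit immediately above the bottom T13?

T0, T14

The atoms are exactly the elements that cover T13: T0, T14.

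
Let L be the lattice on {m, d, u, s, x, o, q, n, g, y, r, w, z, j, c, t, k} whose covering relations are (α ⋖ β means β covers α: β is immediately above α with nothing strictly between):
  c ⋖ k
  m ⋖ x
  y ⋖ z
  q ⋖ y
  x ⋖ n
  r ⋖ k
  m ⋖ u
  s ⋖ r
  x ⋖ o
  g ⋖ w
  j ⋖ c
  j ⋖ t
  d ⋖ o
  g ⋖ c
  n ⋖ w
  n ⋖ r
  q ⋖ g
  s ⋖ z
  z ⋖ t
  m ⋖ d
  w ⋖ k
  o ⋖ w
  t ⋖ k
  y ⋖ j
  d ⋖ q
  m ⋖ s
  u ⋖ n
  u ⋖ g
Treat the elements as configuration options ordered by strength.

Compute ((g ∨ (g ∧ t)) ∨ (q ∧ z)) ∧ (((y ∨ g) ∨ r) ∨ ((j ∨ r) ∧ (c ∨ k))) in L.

g ∧ t = q
g ∨ q = g
q ∧ z = q
g ∨ q = g
y ∨ g = c
c ∨ r = k
j ∨ r = k
c ∨ k = k
k ∧ k = k
k ∨ k = k
g ∧ k = g

g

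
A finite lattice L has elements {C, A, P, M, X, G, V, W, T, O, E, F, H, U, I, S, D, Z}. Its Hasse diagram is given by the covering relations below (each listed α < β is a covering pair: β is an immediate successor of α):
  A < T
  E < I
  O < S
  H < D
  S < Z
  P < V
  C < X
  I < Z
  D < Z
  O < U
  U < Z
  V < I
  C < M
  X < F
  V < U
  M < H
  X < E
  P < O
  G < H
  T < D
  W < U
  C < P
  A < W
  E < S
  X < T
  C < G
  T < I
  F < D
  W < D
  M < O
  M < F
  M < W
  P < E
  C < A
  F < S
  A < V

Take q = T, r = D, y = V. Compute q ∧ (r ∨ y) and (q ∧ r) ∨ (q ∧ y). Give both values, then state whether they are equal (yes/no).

r ∨ y = Z, so q ∧ (r ∨ y) = T ∧ Z = T.
q ∧ r = T and q ∧ y = A, so (q ∧ r) ∨ (q ∧ y) = T ∨ A = T.
Equal: yes.

T; T; yes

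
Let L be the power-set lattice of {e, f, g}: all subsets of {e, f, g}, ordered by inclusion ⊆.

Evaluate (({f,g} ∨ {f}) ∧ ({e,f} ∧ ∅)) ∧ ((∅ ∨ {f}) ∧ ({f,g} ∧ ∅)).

{f,g} ∨ {f} = {f,g}
{e,f} ∧ ∅ = ∅
{f,g} ∧ ∅ = ∅
∅ ∨ {f} = {f}
{f,g} ∧ ∅ = ∅
{f} ∧ ∅ = ∅
∅ ∧ ∅ = ∅

∅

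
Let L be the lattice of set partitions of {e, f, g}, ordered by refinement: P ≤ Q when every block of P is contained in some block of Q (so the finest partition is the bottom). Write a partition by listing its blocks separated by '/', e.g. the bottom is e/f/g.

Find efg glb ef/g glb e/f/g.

e/f/g

The meet (common refinement) of efg, ef/g, e/f/g intersects blocks pairwise, giving e/f/g.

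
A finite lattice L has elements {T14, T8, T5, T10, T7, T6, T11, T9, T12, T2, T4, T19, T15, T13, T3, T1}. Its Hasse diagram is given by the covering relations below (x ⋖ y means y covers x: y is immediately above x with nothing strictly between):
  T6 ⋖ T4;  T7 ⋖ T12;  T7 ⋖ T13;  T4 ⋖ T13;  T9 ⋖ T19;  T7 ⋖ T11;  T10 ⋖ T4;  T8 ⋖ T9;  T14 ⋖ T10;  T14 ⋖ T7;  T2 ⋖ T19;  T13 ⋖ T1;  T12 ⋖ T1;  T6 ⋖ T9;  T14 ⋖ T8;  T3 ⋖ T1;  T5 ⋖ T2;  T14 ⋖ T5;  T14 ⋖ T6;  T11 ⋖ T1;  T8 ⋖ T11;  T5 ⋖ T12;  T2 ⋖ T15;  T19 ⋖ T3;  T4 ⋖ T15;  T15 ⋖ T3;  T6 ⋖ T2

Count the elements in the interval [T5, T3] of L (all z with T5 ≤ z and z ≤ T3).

The interval [T5, T3] = {T15, T19, T2, T3, T5}, which has 5 elements.

5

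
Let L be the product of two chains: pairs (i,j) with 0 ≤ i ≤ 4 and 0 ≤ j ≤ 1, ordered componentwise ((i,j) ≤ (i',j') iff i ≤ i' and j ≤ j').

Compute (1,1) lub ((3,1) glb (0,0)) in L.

(1,1)

(3,1) ∧ (0,0) = (0,0)
(1,1) ∨ (0,0) = (1,1)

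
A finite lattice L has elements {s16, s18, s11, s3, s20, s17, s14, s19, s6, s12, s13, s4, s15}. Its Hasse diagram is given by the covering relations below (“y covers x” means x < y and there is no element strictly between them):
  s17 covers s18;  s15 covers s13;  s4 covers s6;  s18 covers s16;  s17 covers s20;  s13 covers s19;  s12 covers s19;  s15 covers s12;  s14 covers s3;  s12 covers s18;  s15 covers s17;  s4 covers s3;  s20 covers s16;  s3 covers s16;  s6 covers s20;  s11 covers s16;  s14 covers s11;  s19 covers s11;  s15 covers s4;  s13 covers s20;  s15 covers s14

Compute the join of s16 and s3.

Common upper bounds of {s16, s3}: s14, s15, s3, s4.
The least among these is s3.

s3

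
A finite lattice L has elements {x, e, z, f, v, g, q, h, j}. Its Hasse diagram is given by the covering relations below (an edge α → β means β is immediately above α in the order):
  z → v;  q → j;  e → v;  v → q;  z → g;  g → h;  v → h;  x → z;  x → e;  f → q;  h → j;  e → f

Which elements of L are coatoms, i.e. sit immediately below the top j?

h, q

The coatoms are exactly the elements covered by j: h, q.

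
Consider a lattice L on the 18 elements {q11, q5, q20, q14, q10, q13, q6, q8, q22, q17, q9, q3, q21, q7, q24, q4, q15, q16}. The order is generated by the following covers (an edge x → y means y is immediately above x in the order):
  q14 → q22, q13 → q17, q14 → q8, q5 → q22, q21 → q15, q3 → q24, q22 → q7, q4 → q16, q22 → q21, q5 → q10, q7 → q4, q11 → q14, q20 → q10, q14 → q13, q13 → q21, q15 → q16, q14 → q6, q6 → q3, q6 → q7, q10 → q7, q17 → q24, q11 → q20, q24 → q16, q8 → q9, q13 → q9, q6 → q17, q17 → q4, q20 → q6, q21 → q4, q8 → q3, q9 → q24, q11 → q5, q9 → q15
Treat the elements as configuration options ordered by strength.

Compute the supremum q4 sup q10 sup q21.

q4

Common upper bounds of {q4, q10, q21}: q16, q4.
The least among these is q4.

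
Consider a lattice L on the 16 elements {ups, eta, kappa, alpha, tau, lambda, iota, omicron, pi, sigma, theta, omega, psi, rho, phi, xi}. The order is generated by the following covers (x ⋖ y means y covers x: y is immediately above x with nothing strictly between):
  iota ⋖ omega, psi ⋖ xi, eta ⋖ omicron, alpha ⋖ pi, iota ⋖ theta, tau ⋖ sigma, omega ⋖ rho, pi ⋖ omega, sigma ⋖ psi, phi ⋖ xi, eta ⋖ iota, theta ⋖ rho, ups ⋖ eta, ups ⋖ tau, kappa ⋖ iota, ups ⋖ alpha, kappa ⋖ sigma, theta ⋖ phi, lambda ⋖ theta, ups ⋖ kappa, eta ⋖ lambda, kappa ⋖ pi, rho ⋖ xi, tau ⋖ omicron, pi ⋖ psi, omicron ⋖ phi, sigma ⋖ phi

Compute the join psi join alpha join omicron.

Common upper bounds of {psi, alpha, omicron}: xi.
The least among these is xi.

xi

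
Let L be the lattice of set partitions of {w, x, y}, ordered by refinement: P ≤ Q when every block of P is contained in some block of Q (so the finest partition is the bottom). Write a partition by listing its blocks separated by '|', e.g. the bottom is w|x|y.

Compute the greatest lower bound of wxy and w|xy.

Common lower bounds of {wxy, w|xy}: w|xy, w|x|y.
The greatest among these is w|xy.

w|xy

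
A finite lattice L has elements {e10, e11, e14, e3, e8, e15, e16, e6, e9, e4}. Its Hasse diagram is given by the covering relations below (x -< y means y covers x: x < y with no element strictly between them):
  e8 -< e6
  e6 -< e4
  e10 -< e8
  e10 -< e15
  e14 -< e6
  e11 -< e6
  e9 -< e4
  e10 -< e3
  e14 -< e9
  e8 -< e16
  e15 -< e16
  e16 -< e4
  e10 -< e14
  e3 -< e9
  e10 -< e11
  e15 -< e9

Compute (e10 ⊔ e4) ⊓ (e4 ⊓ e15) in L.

e15

e10 ∨ e4 = e4
e4 ∧ e15 = e15
e4 ∧ e15 = e15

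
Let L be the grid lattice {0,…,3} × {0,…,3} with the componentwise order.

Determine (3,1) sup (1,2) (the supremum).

Common upper bounds of {(3,1), (1,2)}: (3,2), (3,3).
The least among these is (3,2).

(3,2)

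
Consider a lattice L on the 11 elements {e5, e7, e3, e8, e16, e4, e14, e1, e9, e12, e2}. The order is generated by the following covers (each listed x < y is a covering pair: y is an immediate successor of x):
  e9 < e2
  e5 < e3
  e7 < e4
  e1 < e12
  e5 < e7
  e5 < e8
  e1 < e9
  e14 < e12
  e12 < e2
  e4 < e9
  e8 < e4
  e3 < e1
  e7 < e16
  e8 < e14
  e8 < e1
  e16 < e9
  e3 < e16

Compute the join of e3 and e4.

e9

Common upper bounds of {e3, e4}: e2, e9.
The least among these is e9.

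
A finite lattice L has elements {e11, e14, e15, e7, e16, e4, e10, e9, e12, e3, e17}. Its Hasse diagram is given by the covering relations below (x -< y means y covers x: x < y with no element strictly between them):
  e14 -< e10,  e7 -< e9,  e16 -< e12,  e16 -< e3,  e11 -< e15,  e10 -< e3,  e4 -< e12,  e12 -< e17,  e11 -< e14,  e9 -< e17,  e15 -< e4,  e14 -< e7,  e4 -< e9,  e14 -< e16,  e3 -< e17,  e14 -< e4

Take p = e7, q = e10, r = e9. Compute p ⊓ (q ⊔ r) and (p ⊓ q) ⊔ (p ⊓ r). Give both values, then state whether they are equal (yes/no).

e7; e7; yes

q ⊔ r = e17, so p ⊓ (q ⊔ r) = e7 ⊓ e17 = e7.
p ⊓ q = e14 and p ⊓ r = e7, so (p ⊓ q) ⊔ (p ⊓ r) = e14 ⊔ e7 = e7.
Equal: yes.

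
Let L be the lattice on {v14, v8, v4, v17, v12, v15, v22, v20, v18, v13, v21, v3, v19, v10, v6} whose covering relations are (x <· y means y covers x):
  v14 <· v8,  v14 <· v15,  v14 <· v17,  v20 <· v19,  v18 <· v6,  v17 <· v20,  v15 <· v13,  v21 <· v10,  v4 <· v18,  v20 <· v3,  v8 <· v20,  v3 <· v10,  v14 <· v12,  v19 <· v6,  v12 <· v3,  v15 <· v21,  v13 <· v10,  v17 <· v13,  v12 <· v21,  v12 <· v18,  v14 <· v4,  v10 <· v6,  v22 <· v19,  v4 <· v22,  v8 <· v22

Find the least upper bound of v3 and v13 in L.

v10

Common upper bounds of {v3, v13}: v10, v6.
The least among these is v10.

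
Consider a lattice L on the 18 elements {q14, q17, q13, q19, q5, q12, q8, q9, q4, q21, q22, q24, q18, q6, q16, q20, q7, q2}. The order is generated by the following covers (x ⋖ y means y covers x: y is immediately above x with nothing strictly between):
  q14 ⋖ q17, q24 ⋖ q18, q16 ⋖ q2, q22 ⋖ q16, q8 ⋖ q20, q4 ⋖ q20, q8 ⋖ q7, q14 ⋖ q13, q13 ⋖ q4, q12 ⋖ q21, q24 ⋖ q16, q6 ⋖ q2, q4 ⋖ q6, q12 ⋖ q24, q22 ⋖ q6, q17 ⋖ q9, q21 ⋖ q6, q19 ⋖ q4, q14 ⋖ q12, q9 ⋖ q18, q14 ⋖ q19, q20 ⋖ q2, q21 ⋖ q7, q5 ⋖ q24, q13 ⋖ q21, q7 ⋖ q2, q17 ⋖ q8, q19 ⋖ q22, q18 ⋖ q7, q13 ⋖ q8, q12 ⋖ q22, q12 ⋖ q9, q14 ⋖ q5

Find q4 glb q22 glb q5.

q14

Common lower bounds of {q4, q22, q5}: q14.
The greatest among these is q14.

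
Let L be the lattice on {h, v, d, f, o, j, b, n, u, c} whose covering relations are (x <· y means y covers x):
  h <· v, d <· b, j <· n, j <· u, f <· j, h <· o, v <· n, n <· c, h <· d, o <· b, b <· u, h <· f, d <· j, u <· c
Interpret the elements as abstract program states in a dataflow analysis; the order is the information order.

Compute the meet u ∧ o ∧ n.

Common lower bounds of {u, o, n}: h.
The greatest among these is h.

h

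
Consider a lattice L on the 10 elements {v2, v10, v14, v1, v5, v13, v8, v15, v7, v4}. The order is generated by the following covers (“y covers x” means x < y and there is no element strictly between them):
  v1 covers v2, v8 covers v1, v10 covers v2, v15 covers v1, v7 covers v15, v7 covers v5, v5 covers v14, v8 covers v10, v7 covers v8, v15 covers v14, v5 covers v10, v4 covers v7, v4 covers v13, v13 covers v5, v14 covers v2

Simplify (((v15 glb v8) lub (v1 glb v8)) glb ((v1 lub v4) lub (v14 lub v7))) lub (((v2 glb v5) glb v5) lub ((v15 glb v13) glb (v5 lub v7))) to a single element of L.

v15

v15 ∧ v8 = v1
v1 ∧ v8 = v1
v1 ∨ v1 = v1
v1 ∨ v4 = v4
v14 ∨ v7 = v7
v4 ∨ v7 = v4
v1 ∧ v4 = v1
v2 ∧ v5 = v2
v2 ∧ v5 = v2
v15 ∧ v13 = v14
v5 ∨ v7 = v7
v14 ∧ v7 = v14
v2 ∨ v14 = v14
v1 ∨ v14 = v15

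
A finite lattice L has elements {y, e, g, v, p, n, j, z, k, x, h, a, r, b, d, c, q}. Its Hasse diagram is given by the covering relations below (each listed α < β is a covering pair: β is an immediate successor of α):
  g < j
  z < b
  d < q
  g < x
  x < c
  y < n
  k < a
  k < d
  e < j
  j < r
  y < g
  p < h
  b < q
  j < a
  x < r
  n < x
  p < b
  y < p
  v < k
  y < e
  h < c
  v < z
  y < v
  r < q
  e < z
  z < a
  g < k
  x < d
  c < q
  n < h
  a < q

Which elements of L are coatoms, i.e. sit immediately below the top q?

The coatoms are exactly the elements covered by q: a, b, c, d, r.

a, b, c, d, r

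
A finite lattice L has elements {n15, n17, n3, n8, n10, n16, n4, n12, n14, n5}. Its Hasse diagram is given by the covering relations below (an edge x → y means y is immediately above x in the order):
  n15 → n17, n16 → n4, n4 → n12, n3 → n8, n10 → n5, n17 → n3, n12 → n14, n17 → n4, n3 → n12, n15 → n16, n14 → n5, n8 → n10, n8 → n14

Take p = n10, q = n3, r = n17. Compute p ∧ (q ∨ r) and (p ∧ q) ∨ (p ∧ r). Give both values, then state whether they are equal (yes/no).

q ∨ r = n3, so p ∧ (q ∨ r) = n10 ∧ n3 = n3.
p ∧ q = n3 and p ∧ r = n17, so (p ∧ q) ∨ (p ∧ r) = n3 ∨ n17 = n3.
Equal: yes.

n3; n3; yes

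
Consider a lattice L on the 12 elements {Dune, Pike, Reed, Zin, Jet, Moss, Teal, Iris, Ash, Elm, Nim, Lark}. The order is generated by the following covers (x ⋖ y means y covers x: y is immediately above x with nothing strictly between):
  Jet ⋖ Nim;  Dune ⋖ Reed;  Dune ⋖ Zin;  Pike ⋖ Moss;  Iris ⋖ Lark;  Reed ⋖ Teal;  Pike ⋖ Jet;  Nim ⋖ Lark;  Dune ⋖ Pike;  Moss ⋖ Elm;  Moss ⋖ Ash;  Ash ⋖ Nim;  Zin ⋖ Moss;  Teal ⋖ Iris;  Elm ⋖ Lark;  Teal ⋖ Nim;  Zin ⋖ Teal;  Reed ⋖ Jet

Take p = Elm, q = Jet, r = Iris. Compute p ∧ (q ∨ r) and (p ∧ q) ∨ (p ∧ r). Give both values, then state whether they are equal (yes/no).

Elm; Moss; no

q ∨ r = Lark, so p ∧ (q ∨ r) = Elm ∧ Lark = Elm.
p ∧ q = Pike and p ∧ r = Zin, so (p ∧ q) ∨ (p ∧ r) = Pike ∨ Zin = Moss.
Equal: no.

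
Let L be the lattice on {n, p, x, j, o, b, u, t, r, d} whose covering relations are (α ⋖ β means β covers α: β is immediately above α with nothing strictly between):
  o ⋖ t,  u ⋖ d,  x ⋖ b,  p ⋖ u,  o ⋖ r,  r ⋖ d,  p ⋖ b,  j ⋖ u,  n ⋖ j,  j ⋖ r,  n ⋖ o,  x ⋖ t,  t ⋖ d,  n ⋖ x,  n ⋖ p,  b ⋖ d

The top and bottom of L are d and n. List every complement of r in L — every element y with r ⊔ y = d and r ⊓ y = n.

Need y with r ∨ y = d and r ∧ y = n.
Checking each element gives: b, p, x.

b, p, x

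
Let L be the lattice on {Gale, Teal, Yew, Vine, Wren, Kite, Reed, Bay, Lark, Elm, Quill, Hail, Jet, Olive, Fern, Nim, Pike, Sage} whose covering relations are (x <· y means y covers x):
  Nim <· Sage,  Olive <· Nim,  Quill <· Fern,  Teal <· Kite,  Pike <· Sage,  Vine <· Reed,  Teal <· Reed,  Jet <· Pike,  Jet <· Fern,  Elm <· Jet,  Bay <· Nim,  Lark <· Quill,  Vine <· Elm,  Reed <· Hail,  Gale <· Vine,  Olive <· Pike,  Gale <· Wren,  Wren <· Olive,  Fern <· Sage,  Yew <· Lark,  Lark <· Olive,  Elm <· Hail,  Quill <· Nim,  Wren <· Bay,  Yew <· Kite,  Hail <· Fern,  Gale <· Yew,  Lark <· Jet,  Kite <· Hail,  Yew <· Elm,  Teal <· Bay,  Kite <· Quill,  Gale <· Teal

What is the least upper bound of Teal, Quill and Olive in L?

Nim

Common upper bounds of {Teal, Quill, Olive}: Nim, Sage.
The least among these is Nim.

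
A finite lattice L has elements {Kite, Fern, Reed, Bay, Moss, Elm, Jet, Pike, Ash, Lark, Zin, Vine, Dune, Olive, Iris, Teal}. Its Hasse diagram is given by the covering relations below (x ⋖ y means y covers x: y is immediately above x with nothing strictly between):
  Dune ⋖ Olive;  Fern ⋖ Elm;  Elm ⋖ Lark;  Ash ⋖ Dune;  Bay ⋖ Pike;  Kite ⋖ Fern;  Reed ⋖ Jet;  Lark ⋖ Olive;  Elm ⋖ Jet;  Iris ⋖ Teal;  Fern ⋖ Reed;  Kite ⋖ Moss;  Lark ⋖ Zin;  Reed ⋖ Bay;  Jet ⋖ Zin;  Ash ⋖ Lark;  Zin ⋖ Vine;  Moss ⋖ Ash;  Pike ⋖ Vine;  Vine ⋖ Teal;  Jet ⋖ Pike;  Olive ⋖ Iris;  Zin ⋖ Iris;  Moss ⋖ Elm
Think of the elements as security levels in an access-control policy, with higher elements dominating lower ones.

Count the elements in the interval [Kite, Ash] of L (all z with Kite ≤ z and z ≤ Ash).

The interval [Kite, Ash] = {Ash, Kite, Moss}, which has 3 elements.

3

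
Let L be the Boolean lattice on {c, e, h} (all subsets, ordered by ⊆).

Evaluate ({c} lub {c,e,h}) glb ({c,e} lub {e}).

{c} ∨ {c,e,h} = {c,e,h}
{c,e} ∨ {e} = {c,e}
{c,e,h} ∧ {c,e} = {c,e}

{c,e}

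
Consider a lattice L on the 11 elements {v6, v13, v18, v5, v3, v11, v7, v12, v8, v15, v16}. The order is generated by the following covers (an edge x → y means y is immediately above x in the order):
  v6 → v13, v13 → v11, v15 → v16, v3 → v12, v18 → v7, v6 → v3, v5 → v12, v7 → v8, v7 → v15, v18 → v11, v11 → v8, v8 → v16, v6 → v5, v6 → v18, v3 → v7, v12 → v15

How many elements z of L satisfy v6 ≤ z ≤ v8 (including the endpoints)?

The interval [v6, v8] = {v11, v13, v18, v3, v6, v7, v8}, which has 7 elements.

7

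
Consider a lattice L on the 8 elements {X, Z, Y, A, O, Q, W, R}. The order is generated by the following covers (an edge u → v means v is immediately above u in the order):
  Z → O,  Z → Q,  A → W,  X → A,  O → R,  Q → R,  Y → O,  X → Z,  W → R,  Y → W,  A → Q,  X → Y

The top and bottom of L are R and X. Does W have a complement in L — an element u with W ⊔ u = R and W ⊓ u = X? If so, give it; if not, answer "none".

Z

Need u with W ∨ u = R and W ∧ u = X.
Checking each element gives: Z.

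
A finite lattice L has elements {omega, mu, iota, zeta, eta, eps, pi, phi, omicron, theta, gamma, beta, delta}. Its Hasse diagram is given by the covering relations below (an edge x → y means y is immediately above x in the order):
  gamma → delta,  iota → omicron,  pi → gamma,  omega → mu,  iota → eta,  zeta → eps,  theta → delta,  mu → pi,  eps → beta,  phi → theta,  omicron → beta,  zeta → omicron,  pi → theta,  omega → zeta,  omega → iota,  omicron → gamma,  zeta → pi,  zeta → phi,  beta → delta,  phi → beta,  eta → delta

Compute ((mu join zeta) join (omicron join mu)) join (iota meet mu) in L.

mu ∨ zeta = pi
omicron ∨ mu = gamma
pi ∨ gamma = gamma
iota ∧ mu = omega
gamma ∨ omega = gamma

gamma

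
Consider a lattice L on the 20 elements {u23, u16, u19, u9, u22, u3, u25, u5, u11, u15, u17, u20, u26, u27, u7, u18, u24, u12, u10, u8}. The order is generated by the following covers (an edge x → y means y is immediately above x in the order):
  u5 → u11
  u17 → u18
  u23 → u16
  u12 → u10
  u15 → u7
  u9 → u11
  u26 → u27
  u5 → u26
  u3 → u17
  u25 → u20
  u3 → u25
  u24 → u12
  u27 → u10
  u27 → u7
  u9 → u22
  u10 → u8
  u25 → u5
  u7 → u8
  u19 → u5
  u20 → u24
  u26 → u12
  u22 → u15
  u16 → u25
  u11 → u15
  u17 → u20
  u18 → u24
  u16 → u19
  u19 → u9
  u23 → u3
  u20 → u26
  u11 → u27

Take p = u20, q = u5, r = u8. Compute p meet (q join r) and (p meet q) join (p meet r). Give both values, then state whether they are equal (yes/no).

u20; u20; yes

q join r = u8, so p meet (q join r) = u20 meet u8 = u20.
p meet q = u25 and p meet r = u20, so (p meet q) join (p meet r) = u25 join u20 = u20.
Equal: yes.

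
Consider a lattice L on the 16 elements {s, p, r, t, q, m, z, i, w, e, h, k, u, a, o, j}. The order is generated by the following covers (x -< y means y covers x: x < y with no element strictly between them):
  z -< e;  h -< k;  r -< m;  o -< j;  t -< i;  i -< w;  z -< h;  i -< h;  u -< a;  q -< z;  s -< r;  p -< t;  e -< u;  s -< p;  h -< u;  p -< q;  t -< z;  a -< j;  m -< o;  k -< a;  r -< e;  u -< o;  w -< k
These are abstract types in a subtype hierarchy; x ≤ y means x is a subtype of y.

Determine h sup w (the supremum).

k

Common upper bounds of {h, w}: a, j, k.
The least among these is k.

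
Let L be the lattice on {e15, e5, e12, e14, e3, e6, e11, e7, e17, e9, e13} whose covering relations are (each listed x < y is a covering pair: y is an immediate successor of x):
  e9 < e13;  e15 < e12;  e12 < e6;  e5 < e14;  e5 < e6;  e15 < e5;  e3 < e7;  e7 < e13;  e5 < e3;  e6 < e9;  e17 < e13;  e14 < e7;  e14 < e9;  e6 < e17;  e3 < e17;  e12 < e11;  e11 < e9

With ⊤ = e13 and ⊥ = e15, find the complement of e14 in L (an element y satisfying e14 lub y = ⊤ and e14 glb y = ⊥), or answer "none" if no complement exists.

For every candidate y, either e14 ∨ y ≠ e13 or e14 ∧ y ≠ e15; no complement exists.

none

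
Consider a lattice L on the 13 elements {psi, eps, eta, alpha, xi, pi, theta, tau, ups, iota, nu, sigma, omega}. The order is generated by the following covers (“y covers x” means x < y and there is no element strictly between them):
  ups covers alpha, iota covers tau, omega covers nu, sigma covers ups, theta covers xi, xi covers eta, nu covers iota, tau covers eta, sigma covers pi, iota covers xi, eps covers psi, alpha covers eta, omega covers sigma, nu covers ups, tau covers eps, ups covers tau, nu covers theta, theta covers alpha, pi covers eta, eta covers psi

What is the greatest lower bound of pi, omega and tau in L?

eta

Common lower bounds of {pi, omega, tau}: eta, psi.
The greatest among these is eta.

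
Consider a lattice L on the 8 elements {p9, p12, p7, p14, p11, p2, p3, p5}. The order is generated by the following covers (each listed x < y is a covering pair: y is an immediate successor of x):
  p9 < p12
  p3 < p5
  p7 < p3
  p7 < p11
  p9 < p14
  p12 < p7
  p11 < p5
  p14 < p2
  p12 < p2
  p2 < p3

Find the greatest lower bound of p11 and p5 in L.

p11

Common lower bounds of {p11, p5}: p11, p12, p7, p9.
The greatest among these is p11.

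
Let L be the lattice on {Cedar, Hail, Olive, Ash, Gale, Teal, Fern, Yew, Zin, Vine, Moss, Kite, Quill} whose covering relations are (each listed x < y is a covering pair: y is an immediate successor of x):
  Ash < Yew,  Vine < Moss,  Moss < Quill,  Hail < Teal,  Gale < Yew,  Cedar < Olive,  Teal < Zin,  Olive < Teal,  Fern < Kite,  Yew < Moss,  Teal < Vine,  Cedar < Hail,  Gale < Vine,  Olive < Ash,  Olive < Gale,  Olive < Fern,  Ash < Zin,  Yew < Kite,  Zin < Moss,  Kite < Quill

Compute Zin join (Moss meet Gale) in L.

Moss ∧ Gale = Gale
Zin ∨ Gale = Moss

Moss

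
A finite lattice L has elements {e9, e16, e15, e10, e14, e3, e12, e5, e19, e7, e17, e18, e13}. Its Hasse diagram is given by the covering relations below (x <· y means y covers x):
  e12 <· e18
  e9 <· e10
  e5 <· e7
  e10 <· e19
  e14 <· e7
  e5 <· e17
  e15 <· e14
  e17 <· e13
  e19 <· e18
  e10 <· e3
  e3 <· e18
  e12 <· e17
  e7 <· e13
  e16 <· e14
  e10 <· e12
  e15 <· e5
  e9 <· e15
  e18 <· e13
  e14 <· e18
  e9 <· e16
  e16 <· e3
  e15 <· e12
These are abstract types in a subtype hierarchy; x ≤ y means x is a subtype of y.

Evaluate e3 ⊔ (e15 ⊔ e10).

e18

e15 ∨ e10 = e12
e3 ∨ e12 = e18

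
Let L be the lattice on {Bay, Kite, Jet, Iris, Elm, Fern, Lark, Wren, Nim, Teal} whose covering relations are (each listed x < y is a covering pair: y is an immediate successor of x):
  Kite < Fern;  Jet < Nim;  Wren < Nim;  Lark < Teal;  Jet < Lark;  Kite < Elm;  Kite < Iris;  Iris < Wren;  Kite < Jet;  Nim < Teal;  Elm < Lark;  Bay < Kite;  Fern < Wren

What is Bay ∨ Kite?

Kite

Common upper bounds of {Bay, Kite}: Elm, Fern, Iris, Jet, Kite, Lark, Nim, Teal, Wren.
The least among these is Kite.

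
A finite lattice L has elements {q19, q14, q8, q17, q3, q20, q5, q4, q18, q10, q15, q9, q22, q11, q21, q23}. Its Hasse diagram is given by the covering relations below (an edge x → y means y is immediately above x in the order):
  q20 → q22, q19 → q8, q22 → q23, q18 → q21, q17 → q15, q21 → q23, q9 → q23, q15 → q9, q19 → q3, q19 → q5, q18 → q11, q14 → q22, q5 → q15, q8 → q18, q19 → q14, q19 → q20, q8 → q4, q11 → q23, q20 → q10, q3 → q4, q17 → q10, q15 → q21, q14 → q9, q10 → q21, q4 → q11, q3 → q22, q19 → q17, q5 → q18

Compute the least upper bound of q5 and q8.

q18

Common upper bounds of {q5, q8}: q11, q18, q21, q23.
The least among these is q18.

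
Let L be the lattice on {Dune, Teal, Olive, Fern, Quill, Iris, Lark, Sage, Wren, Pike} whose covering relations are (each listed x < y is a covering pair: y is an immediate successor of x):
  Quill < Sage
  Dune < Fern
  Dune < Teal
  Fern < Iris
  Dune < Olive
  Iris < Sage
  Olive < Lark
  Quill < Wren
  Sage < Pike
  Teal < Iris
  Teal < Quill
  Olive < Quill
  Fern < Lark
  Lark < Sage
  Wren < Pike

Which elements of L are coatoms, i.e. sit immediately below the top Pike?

The coatoms are exactly the elements covered by Pike: Sage, Wren.

Sage, Wren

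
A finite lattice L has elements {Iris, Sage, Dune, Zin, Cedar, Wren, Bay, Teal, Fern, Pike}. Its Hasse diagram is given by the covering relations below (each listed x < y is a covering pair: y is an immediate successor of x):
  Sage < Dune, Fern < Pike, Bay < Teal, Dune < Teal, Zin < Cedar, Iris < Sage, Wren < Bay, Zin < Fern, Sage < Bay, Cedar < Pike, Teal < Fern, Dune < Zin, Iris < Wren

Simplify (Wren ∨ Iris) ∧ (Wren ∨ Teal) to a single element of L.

Wren ∨ Iris = Wren
Wren ∨ Teal = Teal
Wren ∧ Teal = Wren

Wren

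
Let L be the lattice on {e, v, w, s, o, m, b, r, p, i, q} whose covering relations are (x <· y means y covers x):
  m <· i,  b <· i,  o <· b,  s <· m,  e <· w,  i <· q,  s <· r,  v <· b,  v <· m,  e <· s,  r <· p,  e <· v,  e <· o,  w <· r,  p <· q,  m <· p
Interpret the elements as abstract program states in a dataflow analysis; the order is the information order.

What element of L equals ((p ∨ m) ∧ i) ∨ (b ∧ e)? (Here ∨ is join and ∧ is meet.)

m

p ∨ m = p
p ∧ i = m
b ∧ e = e
m ∨ e = m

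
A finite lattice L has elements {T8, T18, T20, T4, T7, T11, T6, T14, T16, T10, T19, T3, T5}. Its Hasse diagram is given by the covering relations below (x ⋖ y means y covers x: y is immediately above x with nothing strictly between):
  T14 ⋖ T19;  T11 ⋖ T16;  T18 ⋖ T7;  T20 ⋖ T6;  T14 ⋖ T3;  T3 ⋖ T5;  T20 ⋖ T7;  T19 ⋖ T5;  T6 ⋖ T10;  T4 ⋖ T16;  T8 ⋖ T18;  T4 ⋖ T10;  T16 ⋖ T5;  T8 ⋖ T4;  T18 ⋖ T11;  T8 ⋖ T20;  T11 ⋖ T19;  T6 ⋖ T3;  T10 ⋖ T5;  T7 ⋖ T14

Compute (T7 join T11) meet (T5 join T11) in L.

T7 ∨ T11 = T19
T5 ∨ T11 = T5
T19 ∧ T5 = T19

T19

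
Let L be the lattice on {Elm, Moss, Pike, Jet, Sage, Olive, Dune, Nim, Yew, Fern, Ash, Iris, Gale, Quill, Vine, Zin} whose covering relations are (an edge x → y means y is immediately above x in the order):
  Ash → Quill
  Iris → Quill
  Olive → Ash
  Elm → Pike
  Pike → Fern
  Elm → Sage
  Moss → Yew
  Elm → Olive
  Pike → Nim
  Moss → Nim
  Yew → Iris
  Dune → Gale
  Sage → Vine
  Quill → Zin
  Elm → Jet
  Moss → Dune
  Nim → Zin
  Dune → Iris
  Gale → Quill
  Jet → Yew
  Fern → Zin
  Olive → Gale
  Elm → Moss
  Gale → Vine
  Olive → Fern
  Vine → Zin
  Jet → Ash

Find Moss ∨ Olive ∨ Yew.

Quill

Common upper bounds of {Moss, Olive, Yew}: Quill, Zin.
The least among these is Quill.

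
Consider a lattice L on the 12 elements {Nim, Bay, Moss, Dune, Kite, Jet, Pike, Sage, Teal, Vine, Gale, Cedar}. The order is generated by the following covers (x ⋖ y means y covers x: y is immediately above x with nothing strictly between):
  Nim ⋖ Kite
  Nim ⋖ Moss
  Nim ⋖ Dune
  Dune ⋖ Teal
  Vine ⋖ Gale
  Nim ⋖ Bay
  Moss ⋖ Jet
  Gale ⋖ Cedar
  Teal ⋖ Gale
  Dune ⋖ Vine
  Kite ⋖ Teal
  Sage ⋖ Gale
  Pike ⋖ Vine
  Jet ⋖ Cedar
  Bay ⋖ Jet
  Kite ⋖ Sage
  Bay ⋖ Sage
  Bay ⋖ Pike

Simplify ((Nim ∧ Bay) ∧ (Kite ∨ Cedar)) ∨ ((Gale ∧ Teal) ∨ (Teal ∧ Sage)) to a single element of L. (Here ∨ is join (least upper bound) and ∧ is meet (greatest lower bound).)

Teal

Nim ∧ Bay = Nim
Kite ∨ Cedar = Cedar
Nim ∧ Cedar = Nim
Gale ∧ Teal = Teal
Teal ∧ Sage = Kite
Teal ∨ Kite = Teal
Nim ∨ Teal = Teal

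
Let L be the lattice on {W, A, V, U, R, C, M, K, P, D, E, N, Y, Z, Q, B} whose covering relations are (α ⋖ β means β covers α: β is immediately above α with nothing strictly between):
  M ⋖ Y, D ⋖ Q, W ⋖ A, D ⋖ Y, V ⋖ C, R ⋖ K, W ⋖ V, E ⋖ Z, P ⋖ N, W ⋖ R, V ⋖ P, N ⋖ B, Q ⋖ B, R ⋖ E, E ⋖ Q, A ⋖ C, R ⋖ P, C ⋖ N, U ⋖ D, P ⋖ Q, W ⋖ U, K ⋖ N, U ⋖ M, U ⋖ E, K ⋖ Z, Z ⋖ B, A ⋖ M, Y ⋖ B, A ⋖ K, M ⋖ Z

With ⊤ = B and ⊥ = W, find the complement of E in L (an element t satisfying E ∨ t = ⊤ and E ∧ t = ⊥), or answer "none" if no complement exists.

Need t with E ∨ t = B and E ∧ t = W.
Checking each element gives: C.

C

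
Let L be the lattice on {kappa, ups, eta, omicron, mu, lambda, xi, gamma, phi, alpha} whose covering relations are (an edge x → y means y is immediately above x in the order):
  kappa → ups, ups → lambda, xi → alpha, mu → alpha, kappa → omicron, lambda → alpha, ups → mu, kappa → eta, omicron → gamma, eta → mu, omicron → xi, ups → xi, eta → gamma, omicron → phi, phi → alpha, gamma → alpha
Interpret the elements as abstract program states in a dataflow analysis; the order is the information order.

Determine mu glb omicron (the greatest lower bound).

Common lower bounds of {mu, omicron}: kappa.
The greatest among these is kappa.

kappa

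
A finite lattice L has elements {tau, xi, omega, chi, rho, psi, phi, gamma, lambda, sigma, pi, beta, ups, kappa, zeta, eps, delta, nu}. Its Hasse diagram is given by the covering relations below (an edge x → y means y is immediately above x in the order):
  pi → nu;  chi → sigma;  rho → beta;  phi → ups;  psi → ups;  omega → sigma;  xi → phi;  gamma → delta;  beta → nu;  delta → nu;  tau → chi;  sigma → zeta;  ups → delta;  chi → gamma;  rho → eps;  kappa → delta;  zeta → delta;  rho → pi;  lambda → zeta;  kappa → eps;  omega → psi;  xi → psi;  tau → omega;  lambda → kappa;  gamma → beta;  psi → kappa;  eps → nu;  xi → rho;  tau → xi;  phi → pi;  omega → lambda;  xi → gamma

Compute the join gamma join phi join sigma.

Common upper bounds of {gamma, phi, sigma}: delta, nu.
The least among these is delta.

delta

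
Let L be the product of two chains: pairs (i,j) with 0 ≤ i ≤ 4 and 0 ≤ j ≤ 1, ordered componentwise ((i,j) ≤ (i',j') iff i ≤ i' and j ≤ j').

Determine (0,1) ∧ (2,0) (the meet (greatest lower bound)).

Common lower bounds of {(0,1), (2,0)}: (0,0).
The greatest among these is (0,0).

(0,0)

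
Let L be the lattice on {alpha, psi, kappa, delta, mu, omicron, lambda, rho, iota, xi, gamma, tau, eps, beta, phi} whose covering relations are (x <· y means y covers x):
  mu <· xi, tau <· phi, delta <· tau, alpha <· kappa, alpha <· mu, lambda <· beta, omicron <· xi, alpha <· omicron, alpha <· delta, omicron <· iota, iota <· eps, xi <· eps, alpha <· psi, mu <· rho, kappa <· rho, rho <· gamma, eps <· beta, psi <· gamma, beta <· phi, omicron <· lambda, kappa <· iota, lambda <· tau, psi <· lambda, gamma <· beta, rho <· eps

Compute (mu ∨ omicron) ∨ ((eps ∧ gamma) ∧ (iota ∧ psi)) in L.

mu ∨ omicron = xi
eps ∧ gamma = rho
iota ∧ psi = alpha
rho ∧ alpha = alpha
xi ∨ alpha = xi

xi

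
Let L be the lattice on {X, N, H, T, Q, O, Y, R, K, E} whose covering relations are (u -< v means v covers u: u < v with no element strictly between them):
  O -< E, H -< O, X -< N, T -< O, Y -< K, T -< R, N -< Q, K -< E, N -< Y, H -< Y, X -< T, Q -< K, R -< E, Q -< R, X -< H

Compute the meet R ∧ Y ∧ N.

N

Common lower bounds of {R, Y, N}: N, X.
The greatest among these is N.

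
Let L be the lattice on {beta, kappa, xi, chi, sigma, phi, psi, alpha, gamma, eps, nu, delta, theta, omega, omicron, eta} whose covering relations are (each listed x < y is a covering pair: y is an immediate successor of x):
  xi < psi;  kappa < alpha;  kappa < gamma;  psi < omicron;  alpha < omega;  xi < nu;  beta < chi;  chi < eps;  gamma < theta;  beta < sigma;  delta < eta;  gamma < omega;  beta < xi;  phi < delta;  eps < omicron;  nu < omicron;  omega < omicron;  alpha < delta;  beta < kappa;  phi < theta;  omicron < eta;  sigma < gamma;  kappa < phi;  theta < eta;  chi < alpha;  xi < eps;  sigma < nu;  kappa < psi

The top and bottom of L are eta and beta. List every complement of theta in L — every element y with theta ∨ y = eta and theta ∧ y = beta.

Need y with theta ∨ y = eta and theta ∧ y = beta.
Checking each element gives: chi, eps, xi.

chi, eps, xi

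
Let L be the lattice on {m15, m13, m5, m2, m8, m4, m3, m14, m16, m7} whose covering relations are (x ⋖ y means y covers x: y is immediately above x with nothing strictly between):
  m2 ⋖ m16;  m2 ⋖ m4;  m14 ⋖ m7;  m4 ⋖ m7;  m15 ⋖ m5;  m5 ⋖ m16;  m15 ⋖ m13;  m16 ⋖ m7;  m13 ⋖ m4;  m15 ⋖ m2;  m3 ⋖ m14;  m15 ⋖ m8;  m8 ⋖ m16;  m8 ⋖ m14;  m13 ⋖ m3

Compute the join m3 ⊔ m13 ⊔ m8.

m14

Common upper bounds of {m3, m13, m8}: m14, m7.
The least among these is m14.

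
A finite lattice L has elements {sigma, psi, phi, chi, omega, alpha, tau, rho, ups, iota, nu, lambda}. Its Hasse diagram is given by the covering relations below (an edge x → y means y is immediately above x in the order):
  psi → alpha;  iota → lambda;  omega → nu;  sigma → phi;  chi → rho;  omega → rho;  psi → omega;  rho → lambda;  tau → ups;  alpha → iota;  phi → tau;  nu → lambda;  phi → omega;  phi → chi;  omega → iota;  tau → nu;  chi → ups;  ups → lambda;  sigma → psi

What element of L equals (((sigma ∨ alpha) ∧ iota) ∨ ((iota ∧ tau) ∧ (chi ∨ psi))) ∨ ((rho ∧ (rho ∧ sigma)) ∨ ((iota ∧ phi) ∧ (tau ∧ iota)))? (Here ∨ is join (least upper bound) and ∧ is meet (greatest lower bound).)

iota

sigma ∨ alpha = alpha
alpha ∧ iota = alpha
iota ∧ tau = phi
chi ∨ psi = rho
phi ∧ rho = phi
alpha ∨ phi = iota
rho ∧ sigma = sigma
rho ∧ sigma = sigma
iota ∧ phi = phi
tau ∧ iota = phi
phi ∧ phi = phi
sigma ∨ phi = phi
iota ∨ phi = iota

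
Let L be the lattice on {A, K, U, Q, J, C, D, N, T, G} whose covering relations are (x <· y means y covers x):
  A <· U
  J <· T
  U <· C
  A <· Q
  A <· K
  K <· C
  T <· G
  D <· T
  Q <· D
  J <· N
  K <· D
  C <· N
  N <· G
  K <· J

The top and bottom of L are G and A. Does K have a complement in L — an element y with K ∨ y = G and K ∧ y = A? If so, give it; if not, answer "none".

For every candidate y, either K ∨ y ≠ G or K ∧ y ≠ A; no complement exists.

none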